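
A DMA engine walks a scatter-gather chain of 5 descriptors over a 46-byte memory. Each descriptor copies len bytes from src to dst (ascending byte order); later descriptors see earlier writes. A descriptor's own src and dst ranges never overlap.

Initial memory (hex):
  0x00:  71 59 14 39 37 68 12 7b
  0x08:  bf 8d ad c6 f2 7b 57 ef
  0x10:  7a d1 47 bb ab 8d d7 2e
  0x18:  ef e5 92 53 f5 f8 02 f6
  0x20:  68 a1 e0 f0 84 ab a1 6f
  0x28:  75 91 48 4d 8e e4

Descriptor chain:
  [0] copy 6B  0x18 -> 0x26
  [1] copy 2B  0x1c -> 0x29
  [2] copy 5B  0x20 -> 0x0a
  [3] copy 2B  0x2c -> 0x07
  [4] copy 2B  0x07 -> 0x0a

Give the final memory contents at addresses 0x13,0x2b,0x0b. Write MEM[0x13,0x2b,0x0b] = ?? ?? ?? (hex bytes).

[0] 0x18->0x26 len=6 : ef e5 92 53 f5 f8
[1] 0x1c->0x29 len=2 : f5 f8
[2] 0x20->0x0a len=5 : 68 a1 e0 f0 84
[3] 0x2c->0x07 len=2 : 8e e4
[4] 0x07->0x0a len=2 : 8e e4
query mem[0x13]=0xbb, mem[0x2b]=0xf8, mem[0x0b]=0xe4

MEM[0x13,0x2b,0x0b] = bb f8 e4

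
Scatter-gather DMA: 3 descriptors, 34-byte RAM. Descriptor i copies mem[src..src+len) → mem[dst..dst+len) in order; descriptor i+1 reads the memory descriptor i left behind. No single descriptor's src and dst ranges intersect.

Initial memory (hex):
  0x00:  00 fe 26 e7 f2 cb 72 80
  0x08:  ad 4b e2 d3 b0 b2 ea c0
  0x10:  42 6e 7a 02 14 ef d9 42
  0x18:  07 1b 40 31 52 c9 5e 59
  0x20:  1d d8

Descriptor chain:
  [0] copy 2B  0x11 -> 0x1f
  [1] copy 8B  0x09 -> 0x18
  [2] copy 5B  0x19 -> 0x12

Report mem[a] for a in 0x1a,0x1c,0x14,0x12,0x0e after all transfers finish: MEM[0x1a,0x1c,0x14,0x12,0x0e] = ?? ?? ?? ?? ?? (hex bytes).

[0] 0x11->0x1f len=2 : 6e 7a
[1] 0x09->0x18 len=8 : 4b e2 d3 b0 b2 ea c0 42
[2] 0x19->0x12 len=5 : e2 d3 b0 b2 ea
query mem[0x1a]=0xd3, mem[0x1c]=0xb2, mem[0x14]=0xb0, mem[0x12]=0xe2, mem[0x0e]=0xea

MEM[0x1a,0x1c,0x14,0x12,0x0e] = d3 b2 b0 e2 ea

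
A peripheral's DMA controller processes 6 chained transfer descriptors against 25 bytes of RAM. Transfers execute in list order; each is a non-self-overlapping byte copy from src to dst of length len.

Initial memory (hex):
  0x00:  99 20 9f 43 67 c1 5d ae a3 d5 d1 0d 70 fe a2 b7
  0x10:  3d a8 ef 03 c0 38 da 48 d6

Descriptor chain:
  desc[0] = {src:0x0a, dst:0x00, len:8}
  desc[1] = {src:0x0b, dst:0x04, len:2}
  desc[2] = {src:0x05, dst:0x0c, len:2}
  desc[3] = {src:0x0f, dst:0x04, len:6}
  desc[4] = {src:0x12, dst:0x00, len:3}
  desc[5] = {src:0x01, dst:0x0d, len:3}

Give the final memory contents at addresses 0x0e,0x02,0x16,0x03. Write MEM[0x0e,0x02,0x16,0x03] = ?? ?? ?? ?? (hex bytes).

[0] 0x0a->0x00 len=8 : d1 0d 70 fe a2 b7 3d a8
[1] 0x0b->0x04 len=2 : 0d 70
[2] 0x05->0x0c len=2 : 70 3d
[3] 0x0f->0x04 len=6 : b7 3d a8 ef 03 c0
[4] 0x12->0x00 len=3 : ef 03 c0
[5] 0x01->0x0d len=3 : 03 c0 fe
query mem[0x0e]=0xc0, mem[0x02]=0xc0, mem[0x16]=0xda, mem[0x03]=0xfe

MEM[0x0e,0x02,0x16,0x03] = c0 c0 da fe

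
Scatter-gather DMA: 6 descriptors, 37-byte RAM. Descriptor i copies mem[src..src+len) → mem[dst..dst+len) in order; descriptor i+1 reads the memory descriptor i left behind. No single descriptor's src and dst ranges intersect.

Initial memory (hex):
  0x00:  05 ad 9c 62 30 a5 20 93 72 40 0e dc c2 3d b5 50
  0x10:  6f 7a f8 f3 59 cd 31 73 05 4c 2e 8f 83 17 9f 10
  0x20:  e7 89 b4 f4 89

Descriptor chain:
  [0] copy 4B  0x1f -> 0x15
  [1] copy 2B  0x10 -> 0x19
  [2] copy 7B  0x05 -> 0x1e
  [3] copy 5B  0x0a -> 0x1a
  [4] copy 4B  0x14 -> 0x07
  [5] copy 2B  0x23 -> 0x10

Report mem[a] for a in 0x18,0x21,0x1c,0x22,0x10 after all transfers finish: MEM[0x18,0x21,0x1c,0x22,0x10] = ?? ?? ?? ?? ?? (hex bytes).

  after D0: wrote 4B at 0x15 = 10e789b4
  after D1: wrote 2B at 0x19 = 6f7a
  after D2: wrote 7B at 0x1e = a5209372400edc
  after D3: wrote 5B at 0x1a = 0edcc23db5
  after D4: wrote 4B at 0x07 = 5910e789
  after D5: wrote 2B at 0x10 = 0edc
query mem[0x18]=0xb4, mem[0x21]=0x72, mem[0x1c]=0xc2, mem[0x22]=0x40, mem[0x10]=0x0e

MEM[0x18,0x21,0x1c,0x22,0x10] = b4 72 c2 40 0e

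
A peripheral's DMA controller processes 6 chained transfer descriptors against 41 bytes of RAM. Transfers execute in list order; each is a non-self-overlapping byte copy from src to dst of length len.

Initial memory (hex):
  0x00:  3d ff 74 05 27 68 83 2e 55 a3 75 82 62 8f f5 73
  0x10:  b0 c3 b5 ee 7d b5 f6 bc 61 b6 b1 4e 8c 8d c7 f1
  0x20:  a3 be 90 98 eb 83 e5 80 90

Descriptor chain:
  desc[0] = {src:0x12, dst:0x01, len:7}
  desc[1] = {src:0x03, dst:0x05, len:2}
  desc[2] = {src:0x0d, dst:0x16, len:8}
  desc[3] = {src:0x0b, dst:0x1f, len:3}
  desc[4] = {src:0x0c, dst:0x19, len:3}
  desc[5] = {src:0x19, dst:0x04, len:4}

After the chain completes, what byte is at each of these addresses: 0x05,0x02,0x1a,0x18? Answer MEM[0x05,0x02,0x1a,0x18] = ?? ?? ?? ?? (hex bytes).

MEM[0x05,0x02,0x1a,0x18] = 8f ee 8f 73

[0] 0x12->0x01 len=7 : b5 ee 7d b5 f6 bc 61
[1] 0x03->0x05 len=2 : 7d b5
[2] 0x0d->0x16 len=8 : 8f f5 73 b0 c3 b5 ee 7d
[3] 0x0b->0x1f len=3 : 82 62 8f
[4] 0x0c->0x19 len=3 : 62 8f f5
[5] 0x19->0x04 len=4 : 62 8f f5 ee
query mem[0x05]=0x8f, mem[0x02]=0xee, mem[0x1a]=0x8f, mem[0x18]=0x73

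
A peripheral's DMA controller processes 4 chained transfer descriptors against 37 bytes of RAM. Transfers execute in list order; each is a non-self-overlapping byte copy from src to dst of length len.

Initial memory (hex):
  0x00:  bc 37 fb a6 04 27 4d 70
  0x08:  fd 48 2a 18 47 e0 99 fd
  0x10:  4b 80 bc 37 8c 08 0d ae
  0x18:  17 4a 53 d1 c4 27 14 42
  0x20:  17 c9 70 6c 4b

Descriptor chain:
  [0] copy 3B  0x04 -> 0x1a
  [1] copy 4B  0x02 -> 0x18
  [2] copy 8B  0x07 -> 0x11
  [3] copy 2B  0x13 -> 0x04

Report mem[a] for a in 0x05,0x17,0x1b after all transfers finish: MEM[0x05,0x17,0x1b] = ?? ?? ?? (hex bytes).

MEM[0x05,0x17,0x1b] = 2a e0 27

D0: mem[0x1a..0x1c] <- [04 27 4d]
D1: mem[0x18..0x1b] <- [fb a6 04 27]
D2: mem[0x11..0x18] <- [70 fd 48 2a 18 47 e0 99]
D3: mem[0x04..0x05] <- [48 2a]
query mem[0x05]=0x2a, mem[0x17]=0xe0, mem[0x1b]=0x27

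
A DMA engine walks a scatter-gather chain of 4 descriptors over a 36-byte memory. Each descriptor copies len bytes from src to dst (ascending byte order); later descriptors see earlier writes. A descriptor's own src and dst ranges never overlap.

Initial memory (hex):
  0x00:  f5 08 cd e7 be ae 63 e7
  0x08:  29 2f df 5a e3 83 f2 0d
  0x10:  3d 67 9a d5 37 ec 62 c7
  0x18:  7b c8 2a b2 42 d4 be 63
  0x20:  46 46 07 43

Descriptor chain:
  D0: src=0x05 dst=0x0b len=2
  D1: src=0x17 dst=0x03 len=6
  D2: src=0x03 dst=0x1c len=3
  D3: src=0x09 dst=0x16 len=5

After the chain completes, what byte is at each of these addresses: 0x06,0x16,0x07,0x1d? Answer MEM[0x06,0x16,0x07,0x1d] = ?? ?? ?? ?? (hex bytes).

[0] 0x05->0x0b len=2 : ae 63
[1] 0x17->0x03 len=6 : c7 7b c8 2a b2 42
[2] 0x03->0x1c len=3 : c7 7b c8
[3] 0x09->0x16 len=5 : 2f df ae 63 83
query mem[0x06]=0x2a, mem[0x16]=0x2f, mem[0x07]=0xb2, mem[0x1d]=0x7b

MEM[0x06,0x16,0x07,0x1d] = 2a 2f b2 7b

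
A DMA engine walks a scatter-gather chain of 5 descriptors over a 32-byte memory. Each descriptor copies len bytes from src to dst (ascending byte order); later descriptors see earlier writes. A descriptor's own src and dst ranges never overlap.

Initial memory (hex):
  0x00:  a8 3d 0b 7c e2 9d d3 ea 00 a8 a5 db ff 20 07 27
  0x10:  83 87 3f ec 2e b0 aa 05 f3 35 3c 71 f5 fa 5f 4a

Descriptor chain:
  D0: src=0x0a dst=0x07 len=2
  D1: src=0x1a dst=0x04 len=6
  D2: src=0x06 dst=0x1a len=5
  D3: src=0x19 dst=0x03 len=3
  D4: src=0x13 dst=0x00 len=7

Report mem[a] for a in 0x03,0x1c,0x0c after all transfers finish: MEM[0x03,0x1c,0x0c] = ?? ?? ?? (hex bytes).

  after D0: wrote 2B at 0x07 = a5db
  after D1: wrote 6B at 0x04 = 3c71f5fa5f4a
  after D2: wrote 5B at 0x1a = f5fa5f4aa5
  after D3: wrote 3B at 0x03 = 35f5fa
  after D4: wrote 7B at 0x00 = ec2eb0aa05f335
query mem[0x03]=0xaa, mem[0x1c]=0x5f, mem[0x0c]=0xff

MEM[0x03,0x1c,0x0c] = aa 5f ff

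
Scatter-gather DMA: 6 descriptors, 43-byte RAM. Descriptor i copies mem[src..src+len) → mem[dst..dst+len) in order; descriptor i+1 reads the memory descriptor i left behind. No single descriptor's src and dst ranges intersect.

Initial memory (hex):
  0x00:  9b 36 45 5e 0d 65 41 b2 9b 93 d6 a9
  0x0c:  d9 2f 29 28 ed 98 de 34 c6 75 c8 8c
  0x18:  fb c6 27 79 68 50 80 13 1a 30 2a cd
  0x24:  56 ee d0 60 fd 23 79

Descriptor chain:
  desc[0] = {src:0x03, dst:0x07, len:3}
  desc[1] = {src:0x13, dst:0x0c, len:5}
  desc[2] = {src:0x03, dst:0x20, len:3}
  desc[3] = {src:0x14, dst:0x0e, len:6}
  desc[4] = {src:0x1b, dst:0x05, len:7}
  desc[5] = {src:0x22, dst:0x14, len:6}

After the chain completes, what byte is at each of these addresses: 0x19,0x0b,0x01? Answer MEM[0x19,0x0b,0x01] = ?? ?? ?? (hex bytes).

MEM[0x19,0x0b,0x01] = 60 0d 36

#0 dst[0x07+3] := {0x5e,0x0d,0x65}
#1 dst[0x0c+5] := {0x34,0xc6,0x75,0xc8,0x8c}
#2 dst[0x20+3] := {0x5e,0x0d,0x65}
#3 dst[0x0e+6] := {0xc6,0x75,0xc8,0x8c,0xfb,0xc6}
#4 dst[0x05+7] := {0x79,0x68,0x50,0x80,0x13,0x5e,0x0d}
#5 dst[0x14+6] := {0x65,0xcd,0x56,0xee,0xd0,0x60}
query mem[0x19]=0x60, mem[0x0b]=0x0d, mem[0x01]=0x36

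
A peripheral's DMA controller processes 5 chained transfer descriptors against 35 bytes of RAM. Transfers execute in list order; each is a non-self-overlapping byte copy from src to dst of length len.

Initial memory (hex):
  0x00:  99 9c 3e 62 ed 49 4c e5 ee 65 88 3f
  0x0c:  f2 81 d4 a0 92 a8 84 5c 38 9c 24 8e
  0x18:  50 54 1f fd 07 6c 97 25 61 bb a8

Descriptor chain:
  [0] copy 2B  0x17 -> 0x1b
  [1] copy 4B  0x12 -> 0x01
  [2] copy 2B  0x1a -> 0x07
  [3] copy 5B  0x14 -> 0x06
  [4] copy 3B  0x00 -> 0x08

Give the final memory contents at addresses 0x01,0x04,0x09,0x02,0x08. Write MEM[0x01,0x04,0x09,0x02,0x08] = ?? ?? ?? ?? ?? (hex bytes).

  after D0: wrote 2B at 0x1b = 8e50
  after D1: wrote 4B at 0x01 = 845c389c
  after D2: wrote 2B at 0x07 = 1f8e
  after D3: wrote 5B at 0x06 = 389c248e50
  after D4: wrote 3B at 0x08 = 99845c
query mem[0x01]=0x84, mem[0x04]=0x9c, mem[0x09]=0x84, mem[0x02]=0x5c, mem[0x08]=0x99

MEM[0x01,0x04,0x09,0x02,0x08] = 84 9c 84 5c 99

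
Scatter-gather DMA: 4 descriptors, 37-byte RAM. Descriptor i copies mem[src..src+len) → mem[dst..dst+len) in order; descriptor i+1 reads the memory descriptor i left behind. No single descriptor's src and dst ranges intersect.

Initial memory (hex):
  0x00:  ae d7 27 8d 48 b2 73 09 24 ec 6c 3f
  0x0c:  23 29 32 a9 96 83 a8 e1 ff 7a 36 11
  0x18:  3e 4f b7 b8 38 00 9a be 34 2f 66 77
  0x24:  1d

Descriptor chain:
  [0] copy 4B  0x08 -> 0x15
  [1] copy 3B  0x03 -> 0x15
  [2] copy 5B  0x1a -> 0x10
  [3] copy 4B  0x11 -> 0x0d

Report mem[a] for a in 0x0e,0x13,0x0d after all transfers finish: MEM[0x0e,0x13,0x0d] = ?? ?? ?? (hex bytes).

MEM[0x0e,0x13,0x0d] = 38 00 b8

#0 dst[0x15+4] := {0x24,0xec,0x6c,0x3f}
#1 dst[0x15+3] := {0x8d,0x48,0xb2}
#2 dst[0x10+5] := {0xb7,0xb8,0x38,0x00,0x9a}
#3 dst[0x0d+4] := {0xb8,0x38,0x00,0x9a}
query mem[0x0e]=0x38, mem[0x13]=0x00, mem[0x0d]=0xb8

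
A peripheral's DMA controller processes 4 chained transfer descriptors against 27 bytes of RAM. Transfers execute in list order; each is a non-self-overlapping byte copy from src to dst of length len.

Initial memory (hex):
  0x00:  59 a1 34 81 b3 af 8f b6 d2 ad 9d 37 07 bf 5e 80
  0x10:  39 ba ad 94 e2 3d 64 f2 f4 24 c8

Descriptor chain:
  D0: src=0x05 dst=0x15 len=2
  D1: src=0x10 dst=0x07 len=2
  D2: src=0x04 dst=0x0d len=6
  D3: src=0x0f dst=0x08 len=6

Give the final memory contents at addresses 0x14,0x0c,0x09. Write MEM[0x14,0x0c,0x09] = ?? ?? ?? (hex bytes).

MEM[0x14,0x0c,0x09] = e2 94 39

D0: mem[0x15..0x16] <- [af 8f]
D1: mem[0x07..0x08] <- [39 ba]
D2: mem[0x0d..0x12] <- [b3 af 8f 39 ba ad]
D3: mem[0x08..0x0d] <- [8f 39 ba ad 94 e2]
query mem[0x14]=0xe2, mem[0x0c]=0x94, mem[0x09]=0x39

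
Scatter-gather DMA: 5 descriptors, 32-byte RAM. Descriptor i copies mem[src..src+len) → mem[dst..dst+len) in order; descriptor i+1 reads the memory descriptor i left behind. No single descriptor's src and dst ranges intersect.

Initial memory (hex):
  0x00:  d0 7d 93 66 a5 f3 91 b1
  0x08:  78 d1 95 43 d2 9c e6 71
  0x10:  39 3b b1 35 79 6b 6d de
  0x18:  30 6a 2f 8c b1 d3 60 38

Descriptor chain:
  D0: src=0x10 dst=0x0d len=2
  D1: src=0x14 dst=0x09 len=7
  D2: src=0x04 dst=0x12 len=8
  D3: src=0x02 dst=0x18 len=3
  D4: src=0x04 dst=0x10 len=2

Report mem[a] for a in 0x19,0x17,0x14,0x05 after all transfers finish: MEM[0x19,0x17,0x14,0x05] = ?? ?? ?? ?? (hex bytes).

MEM[0x19,0x17,0x14,0x05] = 66 79 91 f3

[0] 0x10->0x0d len=2 : 39 3b
[1] 0x14->0x09 len=7 : 79 6b 6d de 30 6a 2f
[2] 0x04->0x12 len=8 : a5 f3 91 b1 78 79 6b 6d
[3] 0x02->0x18 len=3 : 93 66 a5
[4] 0x04->0x10 len=2 : a5 f3
query mem[0x19]=0x66, mem[0x17]=0x79, mem[0x14]=0x91, mem[0x05]=0xf3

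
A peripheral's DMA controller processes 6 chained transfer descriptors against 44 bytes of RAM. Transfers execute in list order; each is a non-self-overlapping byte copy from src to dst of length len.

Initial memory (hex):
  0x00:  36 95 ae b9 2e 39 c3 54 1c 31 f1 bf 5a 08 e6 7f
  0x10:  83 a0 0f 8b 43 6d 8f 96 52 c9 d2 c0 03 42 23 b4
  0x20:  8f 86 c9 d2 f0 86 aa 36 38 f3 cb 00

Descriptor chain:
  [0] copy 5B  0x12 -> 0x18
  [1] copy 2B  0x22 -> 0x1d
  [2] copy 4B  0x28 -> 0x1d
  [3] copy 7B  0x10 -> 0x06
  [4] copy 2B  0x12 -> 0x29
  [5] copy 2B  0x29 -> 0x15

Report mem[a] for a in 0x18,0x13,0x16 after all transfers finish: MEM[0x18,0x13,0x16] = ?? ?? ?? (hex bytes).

#0 dst[0x18+5] := {0x0f,0x8b,0x43,0x6d,0x8f}
#1 dst[0x1d+2] := {0xc9,0xd2}
#2 dst[0x1d+4] := {0x38,0xf3,0xcb,0x00}
#3 dst[0x06+7] := {0x83,0xa0,0x0f,0x8b,0x43,0x6d,0x8f}
#4 dst[0x29+2] := {0x0f,0x8b}
#5 dst[0x15+2] := {0x0f,0x8b}
query mem[0x18]=0x0f, mem[0x13]=0x8b, mem[0x16]=0x8b

MEM[0x18,0x13,0x16] = 0f 8b 8b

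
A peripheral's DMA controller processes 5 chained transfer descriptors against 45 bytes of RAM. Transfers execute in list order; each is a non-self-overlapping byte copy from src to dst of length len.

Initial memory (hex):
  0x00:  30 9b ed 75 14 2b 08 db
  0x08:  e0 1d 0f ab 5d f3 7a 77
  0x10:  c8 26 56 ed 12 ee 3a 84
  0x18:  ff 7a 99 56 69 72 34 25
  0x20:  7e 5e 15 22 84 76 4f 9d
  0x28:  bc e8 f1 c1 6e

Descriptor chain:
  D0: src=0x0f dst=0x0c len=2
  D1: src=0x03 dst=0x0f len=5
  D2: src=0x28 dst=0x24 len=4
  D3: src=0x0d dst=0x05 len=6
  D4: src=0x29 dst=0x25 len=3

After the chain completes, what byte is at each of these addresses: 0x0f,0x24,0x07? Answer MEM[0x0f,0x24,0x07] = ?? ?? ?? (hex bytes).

#0 dst[0x0c+2] := {0x77,0xc8}
#1 dst[0x0f+5] := {0x75,0x14,0x2b,0x08,0xdb}
#2 dst[0x24+4] := {0xbc,0xe8,0xf1,0xc1}
#3 dst[0x05+6] := {0xc8,0x7a,0x75,0x14,0x2b,0x08}
#4 dst[0x25+3] := {0xe8,0xf1,0xc1}
query mem[0x0f]=0x75, mem[0x24]=0xbc, mem[0x07]=0x75

MEM[0x0f,0x24,0x07] = 75 bc 75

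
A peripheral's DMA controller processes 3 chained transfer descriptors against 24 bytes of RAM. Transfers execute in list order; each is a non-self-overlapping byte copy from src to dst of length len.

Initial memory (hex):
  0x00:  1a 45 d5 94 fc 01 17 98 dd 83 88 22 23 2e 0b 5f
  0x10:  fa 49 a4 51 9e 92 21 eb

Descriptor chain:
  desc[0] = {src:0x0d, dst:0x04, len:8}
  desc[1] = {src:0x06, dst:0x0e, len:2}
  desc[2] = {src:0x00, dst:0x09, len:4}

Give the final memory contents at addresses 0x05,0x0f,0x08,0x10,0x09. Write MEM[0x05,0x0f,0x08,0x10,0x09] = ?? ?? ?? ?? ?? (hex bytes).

#0 dst[0x04+8] := {0x2e,0x0b,0x5f,0xfa,0x49,0xa4,0x51,0x9e}
#1 dst[0x0e+2] := {0x5f,0xfa}
#2 dst[0x09+4] := {0x1a,0x45,0xd5,0x94}
query mem[0x05]=0x0b, mem[0x0f]=0xfa, mem[0x08]=0x49, mem[0x10]=0xfa, mem[0x09]=0x1a

MEM[0x05,0x0f,0x08,0x10,0x09] = 0b fa 49 fa 1a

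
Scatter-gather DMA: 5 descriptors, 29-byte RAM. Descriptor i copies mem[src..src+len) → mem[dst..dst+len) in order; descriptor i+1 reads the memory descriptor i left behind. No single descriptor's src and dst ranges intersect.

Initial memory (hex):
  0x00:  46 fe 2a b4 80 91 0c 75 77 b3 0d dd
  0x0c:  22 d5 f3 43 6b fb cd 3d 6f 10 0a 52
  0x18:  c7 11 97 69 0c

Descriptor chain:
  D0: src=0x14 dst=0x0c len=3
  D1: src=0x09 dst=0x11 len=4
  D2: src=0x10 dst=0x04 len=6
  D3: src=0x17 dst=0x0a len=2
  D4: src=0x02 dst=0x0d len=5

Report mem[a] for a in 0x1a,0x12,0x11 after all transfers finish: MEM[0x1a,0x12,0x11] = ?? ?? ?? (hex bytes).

  after D0: wrote 3B at 0x0c = 6f100a
  after D1: wrote 4B at 0x11 = b30ddd6f
  after D2: wrote 6B at 0x04 = 6bb30ddd6f10
  after D3: wrote 2B at 0x0a = 52c7
  after D4: wrote 5B at 0x0d = 2ab46bb30d
query mem[0x1a]=0x97, mem[0x12]=0x0d, mem[0x11]=0x0d

MEM[0x1a,0x12,0x11] = 97 0d 0d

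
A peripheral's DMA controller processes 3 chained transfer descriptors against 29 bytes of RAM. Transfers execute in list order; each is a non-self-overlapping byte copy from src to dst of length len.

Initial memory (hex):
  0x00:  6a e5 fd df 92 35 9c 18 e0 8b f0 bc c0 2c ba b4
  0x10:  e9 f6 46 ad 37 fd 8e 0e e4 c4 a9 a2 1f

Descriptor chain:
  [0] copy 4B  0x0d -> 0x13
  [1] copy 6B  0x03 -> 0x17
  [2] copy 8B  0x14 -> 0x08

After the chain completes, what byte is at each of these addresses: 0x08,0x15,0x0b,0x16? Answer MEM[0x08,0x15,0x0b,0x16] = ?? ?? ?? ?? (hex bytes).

MEM[0x08,0x15,0x0b,0x16] = ba b4 df e9

[0] 0x0d->0x13 len=4 : 2c ba b4 e9
[1] 0x03->0x17 len=6 : df 92 35 9c 18 e0
[2] 0x14->0x08 len=8 : ba b4 e9 df 92 35 9c 18
query mem[0x08]=0xba, mem[0x15]=0xb4, mem[0x0b]=0xdf, mem[0x16]=0xe9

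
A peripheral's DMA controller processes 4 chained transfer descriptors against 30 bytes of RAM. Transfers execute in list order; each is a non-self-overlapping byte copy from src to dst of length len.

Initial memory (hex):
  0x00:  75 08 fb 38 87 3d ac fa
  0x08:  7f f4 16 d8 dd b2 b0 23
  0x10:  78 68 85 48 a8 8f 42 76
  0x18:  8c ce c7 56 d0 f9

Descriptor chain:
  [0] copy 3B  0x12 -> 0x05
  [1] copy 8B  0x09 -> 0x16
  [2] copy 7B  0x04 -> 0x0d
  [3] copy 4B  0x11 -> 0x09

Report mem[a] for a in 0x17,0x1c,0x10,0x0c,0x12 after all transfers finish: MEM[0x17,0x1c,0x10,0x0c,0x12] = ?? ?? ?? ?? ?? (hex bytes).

[0] 0x12->0x05 len=3 : 85 48 a8
[1] 0x09->0x16 len=8 : f4 16 d8 dd b2 b0 23 78
[2] 0x04->0x0d len=7 : 87 85 48 a8 7f f4 16
[3] 0x11->0x09 len=4 : 7f f4 16 a8
query mem[0x17]=0x16, mem[0x1c]=0x23, mem[0x10]=0xa8, mem[0x0c]=0xa8, mem[0x12]=0xf4

MEM[0x17,0x1c,0x10,0x0c,0x12] = 16 23 a8 a8 f4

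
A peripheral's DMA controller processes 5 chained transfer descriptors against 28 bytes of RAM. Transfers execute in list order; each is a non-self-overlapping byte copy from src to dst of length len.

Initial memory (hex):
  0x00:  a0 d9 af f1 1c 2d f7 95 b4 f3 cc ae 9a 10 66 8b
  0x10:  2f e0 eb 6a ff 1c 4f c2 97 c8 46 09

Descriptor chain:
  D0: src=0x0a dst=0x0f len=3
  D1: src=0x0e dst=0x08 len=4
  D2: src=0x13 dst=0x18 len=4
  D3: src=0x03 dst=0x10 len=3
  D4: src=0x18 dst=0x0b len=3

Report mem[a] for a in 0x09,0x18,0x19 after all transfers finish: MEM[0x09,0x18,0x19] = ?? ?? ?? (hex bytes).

MEM[0x09,0x18,0x19] = cc 6a ff

#0 dst[0x0f+3] := {0xcc,0xae,0x9a}
#1 dst[0x08+4] := {0x66,0xcc,0xae,0x9a}
#2 dst[0x18+4] := {0x6a,0xff,0x1c,0x4f}
#3 dst[0x10+3] := {0xf1,0x1c,0x2d}
#4 dst[0x0b+3] := {0x6a,0xff,0x1c}
query mem[0x09]=0xcc, mem[0x18]=0x6a, mem[0x19]=0xff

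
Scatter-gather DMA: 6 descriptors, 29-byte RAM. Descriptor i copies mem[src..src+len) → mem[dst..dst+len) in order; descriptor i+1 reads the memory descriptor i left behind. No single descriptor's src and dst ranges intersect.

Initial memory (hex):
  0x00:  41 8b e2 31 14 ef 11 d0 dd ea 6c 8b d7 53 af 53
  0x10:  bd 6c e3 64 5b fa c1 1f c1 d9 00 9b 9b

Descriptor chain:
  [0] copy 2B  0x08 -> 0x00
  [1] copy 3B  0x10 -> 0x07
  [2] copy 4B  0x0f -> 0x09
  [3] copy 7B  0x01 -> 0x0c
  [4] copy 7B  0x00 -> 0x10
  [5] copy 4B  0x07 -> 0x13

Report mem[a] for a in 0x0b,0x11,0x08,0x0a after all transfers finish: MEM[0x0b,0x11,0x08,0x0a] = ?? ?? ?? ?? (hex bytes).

MEM[0x0b,0x11,0x08,0x0a] = 6c ea 6c bd

  after D0: wrote 2B at 0x00 = ddea
  after D1: wrote 3B at 0x07 = bd6ce3
  after D2: wrote 4B at 0x09 = 53bd6ce3
  after D3: wrote 7B at 0x0c = eae23114ef11bd
  after D4: wrote 7B at 0x10 = ddeae23114ef11
  after D5: wrote 4B at 0x13 = bd6c53bd
query mem[0x0b]=0x6c, mem[0x11]=0xea, mem[0x08]=0x6c, mem[0x0a]=0xbd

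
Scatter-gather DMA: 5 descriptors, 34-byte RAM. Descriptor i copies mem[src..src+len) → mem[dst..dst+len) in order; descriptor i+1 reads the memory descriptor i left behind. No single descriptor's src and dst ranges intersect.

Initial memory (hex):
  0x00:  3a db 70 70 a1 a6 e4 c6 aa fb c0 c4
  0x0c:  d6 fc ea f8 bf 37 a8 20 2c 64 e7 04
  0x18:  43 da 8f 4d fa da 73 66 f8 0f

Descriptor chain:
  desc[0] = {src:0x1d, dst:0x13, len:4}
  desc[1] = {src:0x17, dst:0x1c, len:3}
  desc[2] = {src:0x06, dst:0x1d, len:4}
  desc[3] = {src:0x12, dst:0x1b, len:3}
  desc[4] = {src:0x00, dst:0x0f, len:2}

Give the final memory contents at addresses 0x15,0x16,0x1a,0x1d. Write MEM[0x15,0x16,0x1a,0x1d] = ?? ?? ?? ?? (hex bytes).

D0: mem[0x13..0x16] <- [da 73 66 f8]
D1: mem[0x1c..0x1e] <- [04 43 da]
D2: mem[0x1d..0x20] <- [e4 c6 aa fb]
D3: mem[0x1b..0x1d] <- [a8 da 73]
D4: mem[0x0f..0x10] <- [3a db]
query mem[0x15]=0x66, mem[0x16]=0xf8, mem[0x1a]=0x8f, mem[0x1d]=0x73

MEM[0x15,0x16,0x1a,0x1d] = 66 f8 8f 73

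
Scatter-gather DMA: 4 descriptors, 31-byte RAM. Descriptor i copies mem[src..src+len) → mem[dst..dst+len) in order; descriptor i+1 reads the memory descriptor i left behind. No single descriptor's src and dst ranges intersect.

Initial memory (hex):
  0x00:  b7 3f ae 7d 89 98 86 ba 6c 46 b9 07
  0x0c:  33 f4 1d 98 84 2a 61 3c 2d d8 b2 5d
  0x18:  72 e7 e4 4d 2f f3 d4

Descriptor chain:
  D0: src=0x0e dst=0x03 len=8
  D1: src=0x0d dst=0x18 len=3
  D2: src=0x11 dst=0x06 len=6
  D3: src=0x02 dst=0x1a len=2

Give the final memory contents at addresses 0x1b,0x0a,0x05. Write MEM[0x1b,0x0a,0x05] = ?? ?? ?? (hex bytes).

D0: mem[0x03..0x0a] <- [1d 98 84 2a 61 3c 2d d8]
D1: mem[0x18..0x1a] <- [f4 1d 98]
D2: mem[0x06..0x0b] <- [2a 61 3c 2d d8 b2]
D3: mem[0x1a..0x1b] <- [ae 1d]
query mem[0x1b]=0x1d, mem[0x0a]=0xd8, mem[0x05]=0x84

MEM[0x1b,0x0a,0x05] = 1d d8 84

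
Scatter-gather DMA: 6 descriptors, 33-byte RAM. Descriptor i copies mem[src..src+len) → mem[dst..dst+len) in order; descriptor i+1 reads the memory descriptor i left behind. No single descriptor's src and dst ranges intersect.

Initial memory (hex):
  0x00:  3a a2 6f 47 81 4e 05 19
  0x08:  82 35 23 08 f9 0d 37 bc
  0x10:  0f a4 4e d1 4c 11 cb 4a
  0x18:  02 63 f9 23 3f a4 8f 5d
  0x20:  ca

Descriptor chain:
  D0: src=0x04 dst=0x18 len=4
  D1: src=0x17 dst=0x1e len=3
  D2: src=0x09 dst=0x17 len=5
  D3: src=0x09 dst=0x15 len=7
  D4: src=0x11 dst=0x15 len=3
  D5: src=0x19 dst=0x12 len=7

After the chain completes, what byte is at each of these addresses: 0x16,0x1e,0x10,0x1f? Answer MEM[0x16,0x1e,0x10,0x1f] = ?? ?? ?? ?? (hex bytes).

MEM[0x16,0x1e,0x10,0x1f] = a4 4a 0f 81

D0: mem[0x18..0x1b] <- [81 4e 05 19]
D1: mem[0x1e..0x20] <- [4a 81 4e]
D2: mem[0x17..0x1b] <- [35 23 08 f9 0d]
D3: mem[0x15..0x1b] <- [35 23 08 f9 0d 37 bc]
D4: mem[0x15..0x17] <- [a4 4e d1]
D5: mem[0x12..0x18] <- [0d 37 bc 3f a4 4a 81]
query mem[0x16]=0xa4, mem[0x1e]=0x4a, mem[0x10]=0x0f, mem[0x1f]=0x81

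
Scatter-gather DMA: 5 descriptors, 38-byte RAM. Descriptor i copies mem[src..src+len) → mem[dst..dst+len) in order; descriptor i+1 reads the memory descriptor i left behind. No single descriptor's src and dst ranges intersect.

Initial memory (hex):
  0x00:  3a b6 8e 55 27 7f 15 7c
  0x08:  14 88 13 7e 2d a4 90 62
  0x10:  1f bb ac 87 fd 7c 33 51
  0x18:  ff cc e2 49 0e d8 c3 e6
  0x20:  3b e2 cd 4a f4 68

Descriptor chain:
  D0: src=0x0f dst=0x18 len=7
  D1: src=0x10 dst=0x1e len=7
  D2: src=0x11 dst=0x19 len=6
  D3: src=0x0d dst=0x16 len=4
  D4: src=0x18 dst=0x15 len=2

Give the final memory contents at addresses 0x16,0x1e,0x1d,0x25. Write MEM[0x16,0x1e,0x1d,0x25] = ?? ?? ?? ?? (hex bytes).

MEM[0x16,0x1e,0x1d,0x25] = 1f 33 7c 68

D0: mem[0x18..0x1e] <- [62 1f bb ac 87 fd 7c]
D1: mem[0x1e..0x24] <- [1f bb ac 87 fd 7c 33]
D2: mem[0x19..0x1e] <- [bb ac 87 fd 7c 33]
D3: mem[0x16..0x19] <- [a4 90 62 1f]
D4: mem[0x15..0x16] <- [62 1f]
query mem[0x16]=0x1f, mem[0x1e]=0x33, mem[0x1d]=0x7c, mem[0x25]=0x68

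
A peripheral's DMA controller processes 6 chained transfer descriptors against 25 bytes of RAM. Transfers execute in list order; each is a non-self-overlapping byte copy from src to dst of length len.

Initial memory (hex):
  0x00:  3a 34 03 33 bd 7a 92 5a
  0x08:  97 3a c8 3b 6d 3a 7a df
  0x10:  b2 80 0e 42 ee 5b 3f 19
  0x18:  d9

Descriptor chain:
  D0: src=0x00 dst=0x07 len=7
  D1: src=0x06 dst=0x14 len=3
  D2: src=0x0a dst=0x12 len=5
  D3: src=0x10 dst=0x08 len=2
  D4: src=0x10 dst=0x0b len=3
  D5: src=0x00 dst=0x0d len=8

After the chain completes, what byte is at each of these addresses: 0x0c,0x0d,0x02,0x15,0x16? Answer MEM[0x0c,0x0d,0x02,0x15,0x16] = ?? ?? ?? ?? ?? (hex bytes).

MEM[0x0c,0x0d,0x02,0x15,0x16] = 80 3a 03 92 7a

#0 dst[0x07+7] := {0x3a,0x34,0x03,0x33,0xbd,0x7a,0x92}
#1 dst[0x14+3] := {0x92,0x3a,0x34}
#2 dst[0x12+5] := {0x33,0xbd,0x7a,0x92,0x7a}
#3 dst[0x08+2] := {0xb2,0x80}
#4 dst[0x0b+3] := {0xb2,0x80,0x33}
#5 dst[0x0d+8] := {0x3a,0x34,0x03,0x33,0xbd,0x7a,0x92,0x3a}
query mem[0x0c]=0x80, mem[0x0d]=0x3a, mem[0x02]=0x03, mem[0x15]=0x92, mem[0x16]=0x7a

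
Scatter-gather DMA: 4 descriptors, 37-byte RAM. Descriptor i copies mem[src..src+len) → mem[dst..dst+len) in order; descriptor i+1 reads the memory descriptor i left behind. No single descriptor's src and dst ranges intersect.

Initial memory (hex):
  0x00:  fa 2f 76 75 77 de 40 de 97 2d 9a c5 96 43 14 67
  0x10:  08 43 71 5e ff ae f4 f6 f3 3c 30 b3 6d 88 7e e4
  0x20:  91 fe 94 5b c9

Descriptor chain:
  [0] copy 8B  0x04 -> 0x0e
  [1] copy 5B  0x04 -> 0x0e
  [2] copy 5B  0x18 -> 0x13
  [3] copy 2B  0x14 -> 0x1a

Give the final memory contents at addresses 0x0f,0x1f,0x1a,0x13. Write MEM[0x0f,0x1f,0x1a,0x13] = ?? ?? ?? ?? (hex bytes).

  after D0: wrote 8B at 0x0e = 77de40de972d9ac5
  after D1: wrote 5B at 0x0e = 77de40de97
  after D2: wrote 5B at 0x13 = f33c30b36d
  after D3: wrote 2B at 0x1a = 3c30
query mem[0x0f]=0xde, mem[0x1f]=0xe4, mem[0x1a]=0x3c, mem[0x13]=0xf3

MEM[0x0f,0x1f,0x1a,0x13] = de e4 3c f3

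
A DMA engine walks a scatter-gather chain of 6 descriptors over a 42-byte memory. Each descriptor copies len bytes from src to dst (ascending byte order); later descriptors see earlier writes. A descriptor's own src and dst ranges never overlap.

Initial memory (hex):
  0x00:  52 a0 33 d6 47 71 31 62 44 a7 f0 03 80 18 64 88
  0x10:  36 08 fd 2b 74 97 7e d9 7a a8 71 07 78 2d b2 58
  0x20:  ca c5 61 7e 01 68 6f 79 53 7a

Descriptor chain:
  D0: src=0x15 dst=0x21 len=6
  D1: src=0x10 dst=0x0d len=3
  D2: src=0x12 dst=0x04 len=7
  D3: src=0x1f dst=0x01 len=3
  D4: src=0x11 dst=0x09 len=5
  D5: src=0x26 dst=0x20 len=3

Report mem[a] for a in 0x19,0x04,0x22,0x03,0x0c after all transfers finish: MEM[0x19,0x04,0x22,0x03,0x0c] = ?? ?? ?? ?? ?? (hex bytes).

MEM[0x19,0x04,0x22,0x03,0x0c] = a8 fd 53 97 74

#0 dst[0x21+6] := {0x97,0x7e,0xd9,0x7a,0xa8,0x71}
#1 dst[0x0d+3] := {0x36,0x08,0xfd}
#2 dst[0x04+7] := {0xfd,0x2b,0x74,0x97,0x7e,0xd9,0x7a}
#3 dst[0x01+3] := {0x58,0xca,0x97}
#4 dst[0x09+5] := {0x08,0xfd,0x2b,0x74,0x97}
#5 dst[0x20+3] := {0x71,0x79,0x53}
query mem[0x19]=0xa8, mem[0x04]=0xfd, mem[0x22]=0x53, mem[0x03]=0x97, mem[0x0c]=0x74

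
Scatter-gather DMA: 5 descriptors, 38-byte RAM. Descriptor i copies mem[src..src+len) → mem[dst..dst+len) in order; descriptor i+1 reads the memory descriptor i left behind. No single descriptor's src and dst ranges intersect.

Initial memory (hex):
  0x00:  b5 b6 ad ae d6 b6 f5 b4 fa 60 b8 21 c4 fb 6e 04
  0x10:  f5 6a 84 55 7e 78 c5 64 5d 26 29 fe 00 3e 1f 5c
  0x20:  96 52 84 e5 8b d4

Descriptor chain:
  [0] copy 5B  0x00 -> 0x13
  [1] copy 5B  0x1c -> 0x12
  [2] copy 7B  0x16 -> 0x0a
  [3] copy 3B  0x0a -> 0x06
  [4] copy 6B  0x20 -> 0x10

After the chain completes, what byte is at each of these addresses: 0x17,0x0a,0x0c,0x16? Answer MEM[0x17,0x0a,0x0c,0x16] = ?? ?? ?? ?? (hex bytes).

  after D0: wrote 5B at 0x13 = b5b6adaed6
  after D1: wrote 5B at 0x12 = 003e1f5c96
  after D2: wrote 7B at 0x0a = 96d65d2629fe00
  after D3: wrote 3B at 0x06 = 96d65d
  after D4: wrote 6B at 0x10 = 965284e58bd4
query mem[0x17]=0xd6, mem[0x0a]=0x96, mem[0x0c]=0x5d, mem[0x16]=0x96

MEM[0x17,0x0a,0x0c,0x16] = d6 96 5d 96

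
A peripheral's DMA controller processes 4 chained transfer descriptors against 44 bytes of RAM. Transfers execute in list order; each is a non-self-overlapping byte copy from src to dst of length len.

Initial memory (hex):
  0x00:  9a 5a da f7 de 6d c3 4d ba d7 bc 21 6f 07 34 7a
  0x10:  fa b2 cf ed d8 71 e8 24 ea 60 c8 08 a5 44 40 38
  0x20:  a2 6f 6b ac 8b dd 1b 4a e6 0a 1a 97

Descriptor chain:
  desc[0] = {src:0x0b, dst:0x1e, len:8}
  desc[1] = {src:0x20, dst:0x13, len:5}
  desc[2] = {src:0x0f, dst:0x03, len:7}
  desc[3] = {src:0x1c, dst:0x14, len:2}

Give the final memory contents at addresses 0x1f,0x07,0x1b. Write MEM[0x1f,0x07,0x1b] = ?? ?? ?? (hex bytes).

#0 dst[0x1e+8] := {0x21,0x6f,0x07,0x34,0x7a,0xfa,0xb2,0xcf}
#1 dst[0x13+5] := {0x07,0x34,0x7a,0xfa,0xb2}
#2 dst[0x03+7] := {0x7a,0xfa,0xb2,0xcf,0x07,0x34,0x7a}
#3 dst[0x14+2] := {0xa5,0x44}
query mem[0x1f]=0x6f, mem[0x07]=0x07, mem[0x1b]=0x08

MEM[0x1f,0x07,0x1b] = 6f 07 08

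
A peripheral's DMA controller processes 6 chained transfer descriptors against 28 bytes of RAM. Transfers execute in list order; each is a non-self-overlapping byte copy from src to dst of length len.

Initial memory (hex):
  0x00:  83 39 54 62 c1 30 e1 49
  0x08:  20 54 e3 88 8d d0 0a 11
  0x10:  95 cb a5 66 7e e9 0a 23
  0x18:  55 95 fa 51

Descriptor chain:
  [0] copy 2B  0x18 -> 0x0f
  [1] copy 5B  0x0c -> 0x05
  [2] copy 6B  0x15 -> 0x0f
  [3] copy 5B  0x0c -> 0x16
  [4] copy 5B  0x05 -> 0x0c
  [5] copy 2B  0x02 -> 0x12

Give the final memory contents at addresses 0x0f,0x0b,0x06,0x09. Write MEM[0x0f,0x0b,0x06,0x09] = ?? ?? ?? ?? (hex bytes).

  after D0: wrote 2B at 0x0f = 5595
  after D1: wrote 5B at 0x05 = 8dd00a5595
  after D2: wrote 6B at 0x0f = e90a235595fa
  after D3: wrote 5B at 0x16 = 8dd00ae90a
  after D4: wrote 5B at 0x0c = 8dd00a5595
  after D5: wrote 2B at 0x12 = 5462
query mem[0x0f]=0x55, mem[0x0b]=0x88, mem[0x06]=0xd0, mem[0x09]=0x95

MEM[0x0f,0x0b,0x06,0x09] = 55 88 d0 95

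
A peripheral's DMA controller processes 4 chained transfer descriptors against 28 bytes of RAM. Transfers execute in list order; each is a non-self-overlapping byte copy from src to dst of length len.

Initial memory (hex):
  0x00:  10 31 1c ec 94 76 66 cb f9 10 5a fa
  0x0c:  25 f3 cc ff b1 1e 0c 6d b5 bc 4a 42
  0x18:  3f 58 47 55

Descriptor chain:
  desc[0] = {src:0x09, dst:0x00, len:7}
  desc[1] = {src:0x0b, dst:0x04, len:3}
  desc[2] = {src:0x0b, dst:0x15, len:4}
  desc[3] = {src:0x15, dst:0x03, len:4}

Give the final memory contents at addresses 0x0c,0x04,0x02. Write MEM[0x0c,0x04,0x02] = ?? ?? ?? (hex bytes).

MEM[0x0c,0x04,0x02] = 25 25 fa

#0 dst[0x00+7] := {0x10,0x5a,0xfa,0x25,0xf3,0xcc,0xff}
#1 dst[0x04+3] := {0xfa,0x25,0xf3}
#2 dst[0x15+4] := {0xfa,0x25,0xf3,0xcc}
#3 dst[0x03+4] := {0xfa,0x25,0xf3,0xcc}
query mem[0x0c]=0x25, mem[0x04]=0x25, mem[0x02]=0xfa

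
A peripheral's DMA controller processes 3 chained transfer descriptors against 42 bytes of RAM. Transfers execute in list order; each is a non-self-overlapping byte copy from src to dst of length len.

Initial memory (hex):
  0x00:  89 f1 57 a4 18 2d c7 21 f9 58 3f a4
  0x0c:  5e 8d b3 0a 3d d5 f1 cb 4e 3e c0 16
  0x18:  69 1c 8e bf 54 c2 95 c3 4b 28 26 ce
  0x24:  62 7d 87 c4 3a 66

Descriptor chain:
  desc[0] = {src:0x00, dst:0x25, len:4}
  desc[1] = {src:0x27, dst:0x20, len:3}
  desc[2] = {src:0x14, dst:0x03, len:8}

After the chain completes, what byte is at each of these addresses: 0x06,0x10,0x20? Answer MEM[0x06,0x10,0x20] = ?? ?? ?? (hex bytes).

MEM[0x06,0x10,0x20] = 16 3d 57

#0 dst[0x25+4] := {0x89,0xf1,0x57,0xa4}
#1 dst[0x20+3] := {0x57,0xa4,0x66}
#2 dst[0x03+8] := {0x4e,0x3e,0xc0,0x16,0x69,0x1c,0x8e,0xbf}
query mem[0x06]=0x16, mem[0x10]=0x3d, mem[0x20]=0x57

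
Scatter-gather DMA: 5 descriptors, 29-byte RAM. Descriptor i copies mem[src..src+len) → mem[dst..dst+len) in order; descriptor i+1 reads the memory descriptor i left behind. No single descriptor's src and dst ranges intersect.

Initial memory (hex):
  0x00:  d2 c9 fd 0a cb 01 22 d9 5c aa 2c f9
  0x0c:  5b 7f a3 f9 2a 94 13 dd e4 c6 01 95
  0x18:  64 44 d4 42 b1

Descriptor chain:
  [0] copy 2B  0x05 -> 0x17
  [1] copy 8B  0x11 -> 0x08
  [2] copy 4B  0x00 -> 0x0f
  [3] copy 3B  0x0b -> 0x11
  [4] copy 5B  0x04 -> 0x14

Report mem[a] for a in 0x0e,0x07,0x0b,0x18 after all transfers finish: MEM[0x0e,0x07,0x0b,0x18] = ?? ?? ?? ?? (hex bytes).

D0: mem[0x17..0x18] <- [01 22]
D1: mem[0x08..0x0f] <- [94 13 dd e4 c6 01 01 22]
D2: mem[0x0f..0x12] <- [d2 c9 fd 0a]
D3: mem[0x11..0x13] <- [e4 c6 01]
D4: mem[0x14..0x18] <- [cb 01 22 d9 94]
query mem[0x0e]=0x01, mem[0x07]=0xd9, mem[0x0b]=0xe4, mem[0x18]=0x94

MEM[0x0e,0x07,0x0b,0x18] = 01 d9 e4 94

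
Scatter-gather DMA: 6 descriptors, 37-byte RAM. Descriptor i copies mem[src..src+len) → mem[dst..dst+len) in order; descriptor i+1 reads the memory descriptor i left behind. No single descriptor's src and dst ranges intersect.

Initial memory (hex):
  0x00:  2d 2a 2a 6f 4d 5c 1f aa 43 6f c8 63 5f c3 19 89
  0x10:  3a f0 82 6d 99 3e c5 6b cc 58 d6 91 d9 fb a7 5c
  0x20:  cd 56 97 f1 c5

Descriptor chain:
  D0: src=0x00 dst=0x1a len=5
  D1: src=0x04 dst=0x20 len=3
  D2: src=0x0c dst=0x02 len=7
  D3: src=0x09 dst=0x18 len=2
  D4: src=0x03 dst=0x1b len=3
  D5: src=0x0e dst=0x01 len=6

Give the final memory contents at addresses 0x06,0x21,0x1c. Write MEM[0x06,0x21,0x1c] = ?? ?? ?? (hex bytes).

  after D0: wrote 5B at 0x1a = 2d2a2a6f4d
  after D1: wrote 3B at 0x20 = 4d5c1f
  after D2: wrote 7B at 0x02 = 5fc319893af082
  after D3: wrote 2B at 0x18 = 6fc8
  after D4: wrote 3B at 0x1b = c31989
  after D5: wrote 6B at 0x01 = 19893af0826d
query mem[0x06]=0x6d, mem[0x21]=0x5c, mem[0x1c]=0x19

MEM[0x06,0x21,0x1c] = 6d 5c 19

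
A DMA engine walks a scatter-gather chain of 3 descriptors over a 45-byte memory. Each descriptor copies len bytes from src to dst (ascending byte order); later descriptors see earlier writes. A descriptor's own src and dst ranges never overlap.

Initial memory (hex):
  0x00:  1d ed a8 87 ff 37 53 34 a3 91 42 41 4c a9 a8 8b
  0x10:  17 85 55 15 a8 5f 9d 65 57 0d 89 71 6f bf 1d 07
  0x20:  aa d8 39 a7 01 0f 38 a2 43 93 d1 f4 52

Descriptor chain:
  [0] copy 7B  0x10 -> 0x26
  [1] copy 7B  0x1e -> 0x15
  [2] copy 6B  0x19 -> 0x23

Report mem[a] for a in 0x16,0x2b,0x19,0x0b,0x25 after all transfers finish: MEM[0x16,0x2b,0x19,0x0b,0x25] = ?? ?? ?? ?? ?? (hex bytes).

D0: mem[0x26..0x2c] <- [17 85 55 15 a8 5f 9d]
D1: mem[0x15..0x1b] <- [1d 07 aa d8 39 a7 01]
D2: mem[0x23..0x28] <- [39 a7 01 6f bf 1d]
query mem[0x16]=0x07, mem[0x2b]=0x5f, mem[0x19]=0x39, mem[0x0b]=0x41, mem[0x25]=0x01

MEM[0x16,0x2b,0x19,0x0b,0x25] = 07 5f 39 41 01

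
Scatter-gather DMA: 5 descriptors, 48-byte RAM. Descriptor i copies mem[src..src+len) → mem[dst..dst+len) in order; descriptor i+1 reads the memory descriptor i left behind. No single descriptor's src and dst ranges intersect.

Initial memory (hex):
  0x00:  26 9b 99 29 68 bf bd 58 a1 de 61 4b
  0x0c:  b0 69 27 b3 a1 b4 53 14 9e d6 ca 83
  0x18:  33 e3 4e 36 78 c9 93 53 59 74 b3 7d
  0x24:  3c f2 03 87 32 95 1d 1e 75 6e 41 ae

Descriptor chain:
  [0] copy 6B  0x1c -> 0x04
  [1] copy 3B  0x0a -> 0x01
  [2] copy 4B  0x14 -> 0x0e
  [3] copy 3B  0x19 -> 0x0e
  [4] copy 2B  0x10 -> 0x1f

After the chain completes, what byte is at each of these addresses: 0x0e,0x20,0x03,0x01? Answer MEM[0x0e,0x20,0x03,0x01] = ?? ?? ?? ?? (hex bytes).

  after D0: wrote 6B at 0x04 = 78c993535974
  after D1: wrote 3B at 0x01 = 614bb0
  after D2: wrote 4B at 0x0e = 9ed6ca83
  after D3: wrote 3B at 0x0e = e34e36
  after D4: wrote 2B at 0x1f = 3683
query mem[0x0e]=0xe3, mem[0x20]=0x83, mem[0x03]=0xb0, mem[0x01]=0x61

MEM[0x0e,0x20,0x03,0x01] = e3 83 b0 61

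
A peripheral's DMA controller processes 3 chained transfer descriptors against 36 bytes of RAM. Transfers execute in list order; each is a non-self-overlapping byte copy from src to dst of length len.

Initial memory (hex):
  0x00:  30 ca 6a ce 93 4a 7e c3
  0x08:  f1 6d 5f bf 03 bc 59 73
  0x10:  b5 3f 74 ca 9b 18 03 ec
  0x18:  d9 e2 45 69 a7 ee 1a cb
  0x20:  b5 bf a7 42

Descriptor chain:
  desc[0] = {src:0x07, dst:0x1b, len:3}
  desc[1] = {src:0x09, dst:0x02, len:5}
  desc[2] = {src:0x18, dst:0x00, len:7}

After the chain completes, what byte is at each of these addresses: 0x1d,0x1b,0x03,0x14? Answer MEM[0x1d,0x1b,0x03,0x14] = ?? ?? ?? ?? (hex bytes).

MEM[0x1d,0x1b,0x03,0x14] = 6d c3 c3 9b

#0 dst[0x1b+3] := {0xc3,0xf1,0x6d}
#1 dst[0x02+5] := {0x6d,0x5f,0xbf,0x03,0xbc}
#2 dst[0x00+7] := {0xd9,0xe2,0x45,0xc3,0xf1,0x6d,0x1a}
query mem[0x1d]=0x6d, mem[0x1b]=0xc3, mem[0x03]=0xc3, mem[0x14]=0x9b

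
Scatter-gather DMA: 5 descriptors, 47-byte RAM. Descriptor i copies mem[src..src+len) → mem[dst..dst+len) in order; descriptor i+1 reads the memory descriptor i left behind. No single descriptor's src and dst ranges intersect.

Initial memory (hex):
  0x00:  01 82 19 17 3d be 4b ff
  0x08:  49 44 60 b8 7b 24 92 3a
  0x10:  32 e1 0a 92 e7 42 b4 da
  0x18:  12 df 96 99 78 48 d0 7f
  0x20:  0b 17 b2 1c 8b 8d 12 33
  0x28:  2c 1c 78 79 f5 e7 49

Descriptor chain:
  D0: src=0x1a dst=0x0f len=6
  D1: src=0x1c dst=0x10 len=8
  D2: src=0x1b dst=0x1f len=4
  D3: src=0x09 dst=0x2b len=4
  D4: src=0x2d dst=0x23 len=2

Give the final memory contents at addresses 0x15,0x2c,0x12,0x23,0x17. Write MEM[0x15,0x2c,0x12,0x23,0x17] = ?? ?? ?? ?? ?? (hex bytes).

D0: mem[0x0f..0x14] <- [96 99 78 48 d0 7f]
D1: mem[0x10..0x17] <- [78 48 d0 7f 0b 17 b2 1c]
D2: mem[0x1f..0x22] <- [99 78 48 d0]
D3: mem[0x2b..0x2e] <- [44 60 b8 7b]
D4: mem[0x23..0x24] <- [b8 7b]
query mem[0x15]=0x17, mem[0x2c]=0x60, mem[0x12]=0xd0, mem[0x23]=0xb8, mem[0x17]=0x1c

MEM[0x15,0x2c,0x12,0x23,0x17] = 17 60 d0 b8 1c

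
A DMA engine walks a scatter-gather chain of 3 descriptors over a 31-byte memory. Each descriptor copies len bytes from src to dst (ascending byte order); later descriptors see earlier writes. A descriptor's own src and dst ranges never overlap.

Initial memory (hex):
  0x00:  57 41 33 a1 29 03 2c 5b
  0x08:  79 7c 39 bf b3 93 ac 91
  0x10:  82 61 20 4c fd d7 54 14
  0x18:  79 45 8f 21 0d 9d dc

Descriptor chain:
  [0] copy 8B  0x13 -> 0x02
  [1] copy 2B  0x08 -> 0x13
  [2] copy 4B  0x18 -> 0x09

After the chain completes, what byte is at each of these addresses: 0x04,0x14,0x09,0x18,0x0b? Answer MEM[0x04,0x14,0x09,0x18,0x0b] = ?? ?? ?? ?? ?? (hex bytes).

D0: mem[0x02..0x09] <- [4c fd d7 54 14 79 45 8f]
D1: mem[0x13..0x14] <- [45 8f]
D2: mem[0x09..0x0c] <- [79 45 8f 21]
query mem[0x04]=0xd7, mem[0x14]=0x8f, mem[0x09]=0x79, mem[0x18]=0x79, mem[0x0b]=0x8f

MEM[0x04,0x14,0x09,0x18,0x0b] = d7 8f 79 79 8f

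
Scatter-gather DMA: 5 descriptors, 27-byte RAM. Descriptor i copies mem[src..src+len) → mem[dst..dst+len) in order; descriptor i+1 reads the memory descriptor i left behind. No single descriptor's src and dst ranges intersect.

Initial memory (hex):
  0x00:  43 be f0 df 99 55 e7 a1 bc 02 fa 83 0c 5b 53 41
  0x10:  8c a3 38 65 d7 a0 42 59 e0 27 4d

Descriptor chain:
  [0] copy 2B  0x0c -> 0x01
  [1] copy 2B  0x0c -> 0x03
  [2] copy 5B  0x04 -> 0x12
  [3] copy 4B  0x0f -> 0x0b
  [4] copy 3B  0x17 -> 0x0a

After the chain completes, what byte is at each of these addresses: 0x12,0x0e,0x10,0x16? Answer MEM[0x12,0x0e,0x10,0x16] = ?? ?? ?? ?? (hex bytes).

MEM[0x12,0x0e,0x10,0x16] = 5b 5b 8c bc

#0 dst[0x01+2] := {0x0c,0x5b}
#1 dst[0x03+2] := {0x0c,0x5b}
#2 dst[0x12+5] := {0x5b,0x55,0xe7,0xa1,0xbc}
#3 dst[0x0b+4] := {0x41,0x8c,0xa3,0x5b}
#4 dst[0x0a+3] := {0x59,0xe0,0x27}
query mem[0x12]=0x5b, mem[0x0e]=0x5b, mem[0x10]=0x8c, mem[0x16]=0xbc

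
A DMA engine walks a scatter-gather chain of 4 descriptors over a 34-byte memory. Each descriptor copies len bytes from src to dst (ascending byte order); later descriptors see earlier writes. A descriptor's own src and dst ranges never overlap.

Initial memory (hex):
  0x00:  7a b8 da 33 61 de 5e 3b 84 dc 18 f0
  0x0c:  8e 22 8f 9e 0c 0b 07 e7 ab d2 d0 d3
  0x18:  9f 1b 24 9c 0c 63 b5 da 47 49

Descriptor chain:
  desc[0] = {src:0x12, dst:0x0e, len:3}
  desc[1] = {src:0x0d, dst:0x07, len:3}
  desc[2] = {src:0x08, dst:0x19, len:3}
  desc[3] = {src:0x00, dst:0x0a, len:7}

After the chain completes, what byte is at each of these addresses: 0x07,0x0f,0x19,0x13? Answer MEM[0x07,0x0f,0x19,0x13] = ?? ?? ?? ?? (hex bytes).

MEM[0x07,0x0f,0x19,0x13] = 22 de 07 e7

[0] 0x12->0x0e len=3 : 07 e7 ab
[1] 0x0d->0x07 len=3 : 22 07 e7
[2] 0x08->0x19 len=3 : 07 e7 18
[3] 0x00->0x0a len=7 : 7a b8 da 33 61 de 5e
query mem[0x07]=0x22, mem[0x0f]=0xde, mem[0x19]=0x07, mem[0x13]=0xe7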